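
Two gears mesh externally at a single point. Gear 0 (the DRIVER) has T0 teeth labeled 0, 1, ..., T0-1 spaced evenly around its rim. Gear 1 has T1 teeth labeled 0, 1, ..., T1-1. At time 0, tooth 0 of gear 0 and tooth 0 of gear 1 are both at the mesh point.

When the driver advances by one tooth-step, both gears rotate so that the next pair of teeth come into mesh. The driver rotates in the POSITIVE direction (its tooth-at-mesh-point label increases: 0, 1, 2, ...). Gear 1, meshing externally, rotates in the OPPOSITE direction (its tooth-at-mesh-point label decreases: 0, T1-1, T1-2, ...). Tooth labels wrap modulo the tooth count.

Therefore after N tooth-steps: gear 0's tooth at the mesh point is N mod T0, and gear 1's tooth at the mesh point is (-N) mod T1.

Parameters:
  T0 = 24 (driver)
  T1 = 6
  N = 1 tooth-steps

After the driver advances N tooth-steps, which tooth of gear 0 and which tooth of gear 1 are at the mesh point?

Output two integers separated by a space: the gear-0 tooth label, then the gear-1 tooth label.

Gear 0 (driver, T0=24): tooth at mesh = N mod T0
  1 = 0 * 24 + 1, so 1 mod 24 = 1
  gear 0 tooth = 1
Gear 1 (driven, T1=6): tooth at mesh = (-N) mod T1
  1 = 0 * 6 + 1, so 1 mod 6 = 1
  (-1) mod 6 = (-1) mod 6 = 6 - 1 = 5
Mesh after 1 steps: gear-0 tooth 1 meets gear-1 tooth 5

Answer: 1 5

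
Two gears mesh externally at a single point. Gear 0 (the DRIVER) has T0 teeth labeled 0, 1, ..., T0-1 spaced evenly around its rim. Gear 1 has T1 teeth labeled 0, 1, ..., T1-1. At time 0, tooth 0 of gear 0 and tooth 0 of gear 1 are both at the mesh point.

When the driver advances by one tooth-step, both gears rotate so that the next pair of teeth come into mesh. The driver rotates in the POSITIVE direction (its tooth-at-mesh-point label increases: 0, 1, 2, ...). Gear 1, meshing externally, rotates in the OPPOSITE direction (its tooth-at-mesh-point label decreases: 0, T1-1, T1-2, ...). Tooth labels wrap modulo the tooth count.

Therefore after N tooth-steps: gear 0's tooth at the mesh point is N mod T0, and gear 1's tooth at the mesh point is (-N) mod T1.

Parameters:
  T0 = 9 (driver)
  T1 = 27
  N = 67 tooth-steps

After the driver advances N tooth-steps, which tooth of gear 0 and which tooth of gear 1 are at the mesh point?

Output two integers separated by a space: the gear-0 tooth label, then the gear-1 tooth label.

Answer: 4 14

Derivation:
Gear 0 (driver, T0=9): tooth at mesh = N mod T0
  67 = 7 * 9 + 4, so 67 mod 9 = 4
  gear 0 tooth = 4
Gear 1 (driven, T1=27): tooth at mesh = (-N) mod T1
  67 = 2 * 27 + 13, so 67 mod 27 = 13
  (-67) mod 27 = (-13) mod 27 = 27 - 13 = 14
Mesh after 67 steps: gear-0 tooth 4 meets gear-1 tooth 14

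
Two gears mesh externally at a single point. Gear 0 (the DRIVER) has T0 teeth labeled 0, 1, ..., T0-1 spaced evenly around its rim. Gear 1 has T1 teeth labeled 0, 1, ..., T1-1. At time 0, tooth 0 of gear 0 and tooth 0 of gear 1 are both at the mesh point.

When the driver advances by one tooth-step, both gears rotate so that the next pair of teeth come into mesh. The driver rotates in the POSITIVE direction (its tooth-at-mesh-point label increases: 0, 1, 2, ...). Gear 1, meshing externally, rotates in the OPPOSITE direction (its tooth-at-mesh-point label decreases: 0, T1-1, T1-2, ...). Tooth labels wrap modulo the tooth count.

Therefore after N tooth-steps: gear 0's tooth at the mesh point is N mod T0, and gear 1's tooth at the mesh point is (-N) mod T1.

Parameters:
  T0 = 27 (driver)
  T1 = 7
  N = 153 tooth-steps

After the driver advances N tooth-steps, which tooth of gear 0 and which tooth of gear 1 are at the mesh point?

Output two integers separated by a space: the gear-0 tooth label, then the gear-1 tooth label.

Gear 0 (driver, T0=27): tooth at mesh = N mod T0
  153 = 5 * 27 + 18, so 153 mod 27 = 18
  gear 0 tooth = 18
Gear 1 (driven, T1=7): tooth at mesh = (-N) mod T1
  153 = 21 * 7 + 6, so 153 mod 7 = 6
  (-153) mod 7 = (-6) mod 7 = 7 - 6 = 1
Mesh after 153 steps: gear-0 tooth 18 meets gear-1 tooth 1

Answer: 18 1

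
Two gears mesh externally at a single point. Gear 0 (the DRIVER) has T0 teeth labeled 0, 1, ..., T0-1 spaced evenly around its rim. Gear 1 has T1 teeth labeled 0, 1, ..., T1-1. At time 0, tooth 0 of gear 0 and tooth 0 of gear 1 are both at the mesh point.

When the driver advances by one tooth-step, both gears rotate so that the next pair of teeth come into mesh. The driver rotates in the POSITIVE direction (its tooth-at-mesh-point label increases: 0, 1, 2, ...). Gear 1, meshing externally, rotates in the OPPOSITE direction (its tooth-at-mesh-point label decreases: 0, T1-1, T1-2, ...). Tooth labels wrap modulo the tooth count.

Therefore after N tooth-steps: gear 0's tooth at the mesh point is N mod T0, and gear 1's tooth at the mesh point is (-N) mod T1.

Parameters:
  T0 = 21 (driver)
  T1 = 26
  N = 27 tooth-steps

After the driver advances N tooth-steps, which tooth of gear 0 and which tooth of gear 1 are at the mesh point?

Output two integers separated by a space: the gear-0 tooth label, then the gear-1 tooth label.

Answer: 6 25

Derivation:
Gear 0 (driver, T0=21): tooth at mesh = N mod T0
  27 = 1 * 21 + 6, so 27 mod 21 = 6
  gear 0 tooth = 6
Gear 1 (driven, T1=26): tooth at mesh = (-N) mod T1
  27 = 1 * 26 + 1, so 27 mod 26 = 1
  (-27) mod 26 = (-1) mod 26 = 26 - 1 = 25
Mesh after 27 steps: gear-0 tooth 6 meets gear-1 tooth 25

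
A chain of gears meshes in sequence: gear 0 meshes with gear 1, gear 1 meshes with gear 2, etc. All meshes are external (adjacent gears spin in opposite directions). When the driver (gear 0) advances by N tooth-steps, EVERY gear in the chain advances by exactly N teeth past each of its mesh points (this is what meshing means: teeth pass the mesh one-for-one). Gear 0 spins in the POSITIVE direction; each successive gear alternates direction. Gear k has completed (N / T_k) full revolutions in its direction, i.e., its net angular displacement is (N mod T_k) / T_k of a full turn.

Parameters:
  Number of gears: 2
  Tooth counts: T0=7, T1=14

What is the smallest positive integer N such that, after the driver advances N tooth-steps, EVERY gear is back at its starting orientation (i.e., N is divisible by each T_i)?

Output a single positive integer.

Gear k returns to start when N is a multiple of T_k.
All gears at start simultaneously when N is a common multiple of [7, 14]; the smallest such N is lcm(7, 14).
Start: lcm = T0 = 7
Fold in T1=14: gcd(7, 14) = 7; lcm(7, 14) = 7 * 14 / 7 = 98 / 7 = 14
Full cycle length = 14

Answer: 14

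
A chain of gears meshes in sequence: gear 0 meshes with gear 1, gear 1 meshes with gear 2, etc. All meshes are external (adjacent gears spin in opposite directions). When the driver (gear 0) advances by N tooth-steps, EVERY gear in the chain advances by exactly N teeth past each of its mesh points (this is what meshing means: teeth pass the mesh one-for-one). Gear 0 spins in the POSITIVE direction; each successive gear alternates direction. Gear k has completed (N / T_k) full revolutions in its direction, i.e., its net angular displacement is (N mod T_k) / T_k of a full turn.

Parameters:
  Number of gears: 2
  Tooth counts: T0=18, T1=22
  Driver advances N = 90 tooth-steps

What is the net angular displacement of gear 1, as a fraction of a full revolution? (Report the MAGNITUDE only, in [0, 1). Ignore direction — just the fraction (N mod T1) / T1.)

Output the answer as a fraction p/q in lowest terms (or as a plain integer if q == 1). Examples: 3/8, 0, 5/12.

Answer: 1/11

Derivation:
Chain of 2 gears, tooth counts: [18, 22]
  gear 0: T0=18, direction=positive, advance = 90 mod 18 = 0 teeth = 0/18 turn
  gear 1: T1=22, direction=negative, advance = 90 mod 22 = 2 teeth = 2/22 turn
Gear 1: 90 mod 22 = 2
Fraction = 2 / 22 = 1/11 (gcd(2,22)=2) = 1/11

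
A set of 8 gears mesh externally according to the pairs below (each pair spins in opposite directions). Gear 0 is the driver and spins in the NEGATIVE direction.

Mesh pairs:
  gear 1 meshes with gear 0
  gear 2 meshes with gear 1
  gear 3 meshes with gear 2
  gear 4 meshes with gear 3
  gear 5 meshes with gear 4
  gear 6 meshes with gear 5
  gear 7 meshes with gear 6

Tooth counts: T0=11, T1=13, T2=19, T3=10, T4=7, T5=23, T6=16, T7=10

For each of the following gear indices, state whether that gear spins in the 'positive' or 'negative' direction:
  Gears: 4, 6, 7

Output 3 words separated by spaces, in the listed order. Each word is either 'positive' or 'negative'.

Answer: negative negative positive

Derivation:
Gear 0 (driver): negative (depth 0)
  gear 1: meshes with gear 0 -> depth 1 -> positive (opposite of gear 0)
  gear 2: meshes with gear 1 -> depth 2 -> negative (opposite of gear 1)
  gear 3: meshes with gear 2 -> depth 3 -> positive (opposite of gear 2)
  gear 4: meshes with gear 3 -> depth 4 -> negative (opposite of gear 3)
  gear 5: meshes with gear 4 -> depth 5 -> positive (opposite of gear 4)
  gear 6: meshes with gear 5 -> depth 6 -> negative (opposite of gear 5)
  gear 7: meshes with gear 6 -> depth 7 -> positive (opposite of gear 6)
Queried indices 4, 6, 7 -> negative, negative, positive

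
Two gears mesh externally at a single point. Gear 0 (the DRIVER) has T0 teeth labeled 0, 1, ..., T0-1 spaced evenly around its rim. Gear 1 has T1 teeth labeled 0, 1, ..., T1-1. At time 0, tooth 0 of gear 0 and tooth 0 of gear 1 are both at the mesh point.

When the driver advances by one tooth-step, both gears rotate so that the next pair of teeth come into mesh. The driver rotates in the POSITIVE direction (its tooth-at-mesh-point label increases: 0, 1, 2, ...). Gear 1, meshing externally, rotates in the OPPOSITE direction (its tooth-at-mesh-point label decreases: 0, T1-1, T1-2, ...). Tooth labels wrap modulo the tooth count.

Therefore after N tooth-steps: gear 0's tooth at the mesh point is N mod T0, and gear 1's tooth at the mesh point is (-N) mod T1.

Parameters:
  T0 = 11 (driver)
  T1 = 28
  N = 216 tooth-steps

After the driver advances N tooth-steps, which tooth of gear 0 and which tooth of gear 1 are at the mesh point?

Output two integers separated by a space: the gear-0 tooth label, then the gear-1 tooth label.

Answer: 7 8

Derivation:
Gear 0 (driver, T0=11): tooth at mesh = N mod T0
  216 = 19 * 11 + 7, so 216 mod 11 = 7
  gear 0 tooth = 7
Gear 1 (driven, T1=28): tooth at mesh = (-N) mod T1
  216 = 7 * 28 + 20, so 216 mod 28 = 20
  (-216) mod 28 = (-20) mod 28 = 28 - 20 = 8
Mesh after 216 steps: gear-0 tooth 7 meets gear-1 tooth 8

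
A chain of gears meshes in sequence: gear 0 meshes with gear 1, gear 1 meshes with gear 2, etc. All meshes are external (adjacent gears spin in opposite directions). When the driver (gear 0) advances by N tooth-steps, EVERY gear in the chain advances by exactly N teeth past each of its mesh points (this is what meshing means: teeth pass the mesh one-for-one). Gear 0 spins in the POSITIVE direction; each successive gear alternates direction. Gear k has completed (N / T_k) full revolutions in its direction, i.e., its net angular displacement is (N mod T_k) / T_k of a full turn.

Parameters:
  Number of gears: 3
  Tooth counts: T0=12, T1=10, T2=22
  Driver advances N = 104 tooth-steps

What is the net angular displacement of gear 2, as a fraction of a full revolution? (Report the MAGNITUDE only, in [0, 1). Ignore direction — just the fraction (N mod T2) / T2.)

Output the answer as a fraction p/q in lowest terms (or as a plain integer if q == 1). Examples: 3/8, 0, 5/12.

Chain of 3 gears, tooth counts: [12, 10, 22]
  gear 0: T0=12, direction=positive, advance = 104 mod 12 = 8 teeth = 8/12 turn
  gear 1: T1=10, direction=negative, advance = 104 mod 10 = 4 teeth = 4/10 turn
  gear 2: T2=22, direction=positive, advance = 104 mod 22 = 16 teeth = 16/22 turn
Gear 2: 104 mod 22 = 16
Fraction = 16 / 22 = 8/11 (gcd(16,22)=2) = 8/11

Answer: 8/11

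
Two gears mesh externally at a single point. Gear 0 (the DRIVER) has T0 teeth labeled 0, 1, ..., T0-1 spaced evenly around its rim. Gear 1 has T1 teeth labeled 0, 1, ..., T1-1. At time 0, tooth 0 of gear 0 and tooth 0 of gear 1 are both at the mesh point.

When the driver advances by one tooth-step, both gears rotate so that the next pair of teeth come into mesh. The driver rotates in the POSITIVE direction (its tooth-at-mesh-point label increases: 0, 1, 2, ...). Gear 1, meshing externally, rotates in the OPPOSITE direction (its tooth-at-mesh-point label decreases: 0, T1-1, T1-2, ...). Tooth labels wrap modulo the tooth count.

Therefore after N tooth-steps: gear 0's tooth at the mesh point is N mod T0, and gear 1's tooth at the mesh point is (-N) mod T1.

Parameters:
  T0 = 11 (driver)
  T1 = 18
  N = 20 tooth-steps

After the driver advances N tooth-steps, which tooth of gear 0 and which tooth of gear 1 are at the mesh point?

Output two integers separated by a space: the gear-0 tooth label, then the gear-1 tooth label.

Gear 0 (driver, T0=11): tooth at mesh = N mod T0
  20 = 1 * 11 + 9, so 20 mod 11 = 9
  gear 0 tooth = 9
Gear 1 (driven, T1=18): tooth at mesh = (-N) mod T1
  20 = 1 * 18 + 2, so 20 mod 18 = 2
  (-20) mod 18 = (-2) mod 18 = 18 - 2 = 16
Mesh after 20 steps: gear-0 tooth 9 meets gear-1 tooth 16

Answer: 9 16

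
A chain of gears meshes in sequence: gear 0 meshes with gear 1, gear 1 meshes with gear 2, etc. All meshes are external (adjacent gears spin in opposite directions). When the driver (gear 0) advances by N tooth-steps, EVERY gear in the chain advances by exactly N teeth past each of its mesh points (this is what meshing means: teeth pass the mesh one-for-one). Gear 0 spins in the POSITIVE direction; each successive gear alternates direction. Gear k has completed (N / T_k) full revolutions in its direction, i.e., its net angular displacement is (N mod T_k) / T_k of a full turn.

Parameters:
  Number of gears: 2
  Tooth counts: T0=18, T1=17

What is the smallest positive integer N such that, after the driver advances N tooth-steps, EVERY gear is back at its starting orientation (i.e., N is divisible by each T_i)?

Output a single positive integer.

Gear k returns to start when N is a multiple of T_k.
All gears at start simultaneously when N is a common multiple of [18, 17]; the smallest such N is lcm(18, 17).
Start: lcm = T0 = 18
Fold in T1=17: gcd(18, 17) = 1; lcm(18, 17) = 18 * 17 / 1 = 306 / 1 = 306
Full cycle length = 306

Answer: 306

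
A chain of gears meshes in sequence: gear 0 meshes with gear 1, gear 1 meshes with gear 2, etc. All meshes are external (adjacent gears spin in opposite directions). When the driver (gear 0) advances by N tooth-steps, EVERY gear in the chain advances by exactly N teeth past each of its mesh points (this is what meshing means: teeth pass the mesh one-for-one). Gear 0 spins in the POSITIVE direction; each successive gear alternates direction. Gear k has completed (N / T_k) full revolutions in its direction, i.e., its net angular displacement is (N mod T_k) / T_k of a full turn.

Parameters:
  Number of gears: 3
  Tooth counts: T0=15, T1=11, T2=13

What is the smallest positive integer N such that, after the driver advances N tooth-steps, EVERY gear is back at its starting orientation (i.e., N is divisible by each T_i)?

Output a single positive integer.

Gear k returns to start when N is a multiple of T_k.
All gears at start simultaneously when N is a common multiple of [15, 11, 13]; the smallest such N is lcm(15, 11, 13).
Start: lcm = T0 = 15
Fold in T1=11: gcd(15, 11) = 1; lcm(15, 11) = 15 * 11 / 1 = 165 / 1 = 165
Fold in T2=13: gcd(165, 13) = 1; lcm(165, 13) = 165 * 13 / 1 = 2145 / 1 = 2145
Full cycle length = 2145

Answer: 2145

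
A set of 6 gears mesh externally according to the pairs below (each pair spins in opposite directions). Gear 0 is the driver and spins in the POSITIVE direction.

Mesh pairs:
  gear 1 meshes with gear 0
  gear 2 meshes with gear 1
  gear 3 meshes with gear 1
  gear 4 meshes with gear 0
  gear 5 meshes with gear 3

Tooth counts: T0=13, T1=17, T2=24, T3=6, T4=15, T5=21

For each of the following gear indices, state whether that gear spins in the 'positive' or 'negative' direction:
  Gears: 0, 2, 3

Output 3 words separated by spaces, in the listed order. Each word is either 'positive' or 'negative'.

Gear 0 (driver): positive (depth 0)
  gear 1: meshes with gear 0 -> depth 1 -> negative (opposite of gear 0)
  gear 2: meshes with gear 1 -> depth 2 -> positive (opposite of gear 1)
  gear 3: meshes with gear 1 -> depth 2 -> positive (opposite of gear 1)
  gear 4: meshes with gear 0 -> depth 1 -> negative (opposite of gear 0)
  gear 5: meshes with gear 3 -> depth 3 -> negative (opposite of gear 3)
Queried indices 0, 2, 3 -> positive, positive, positive

Answer: positive positive positive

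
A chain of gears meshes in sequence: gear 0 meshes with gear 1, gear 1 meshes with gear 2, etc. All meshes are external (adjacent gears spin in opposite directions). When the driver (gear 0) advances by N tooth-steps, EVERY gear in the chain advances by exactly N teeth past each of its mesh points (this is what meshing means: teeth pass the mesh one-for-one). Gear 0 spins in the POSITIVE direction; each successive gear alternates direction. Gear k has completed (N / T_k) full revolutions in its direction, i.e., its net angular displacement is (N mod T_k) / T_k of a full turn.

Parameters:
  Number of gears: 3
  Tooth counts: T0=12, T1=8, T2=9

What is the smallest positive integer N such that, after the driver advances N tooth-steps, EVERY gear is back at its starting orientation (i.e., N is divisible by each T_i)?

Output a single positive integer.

Answer: 72

Derivation:
Gear k returns to start when N is a multiple of T_k.
All gears at start simultaneously when N is a common multiple of [12, 8, 9]; the smallest such N is lcm(12, 8, 9).
Start: lcm = T0 = 12
Fold in T1=8: gcd(12, 8) = 4; lcm(12, 8) = 12 * 8 / 4 = 96 / 4 = 24
Fold in T2=9: gcd(24, 9) = 3; lcm(24, 9) = 24 * 9 / 3 = 216 / 3 = 72
Full cycle length = 72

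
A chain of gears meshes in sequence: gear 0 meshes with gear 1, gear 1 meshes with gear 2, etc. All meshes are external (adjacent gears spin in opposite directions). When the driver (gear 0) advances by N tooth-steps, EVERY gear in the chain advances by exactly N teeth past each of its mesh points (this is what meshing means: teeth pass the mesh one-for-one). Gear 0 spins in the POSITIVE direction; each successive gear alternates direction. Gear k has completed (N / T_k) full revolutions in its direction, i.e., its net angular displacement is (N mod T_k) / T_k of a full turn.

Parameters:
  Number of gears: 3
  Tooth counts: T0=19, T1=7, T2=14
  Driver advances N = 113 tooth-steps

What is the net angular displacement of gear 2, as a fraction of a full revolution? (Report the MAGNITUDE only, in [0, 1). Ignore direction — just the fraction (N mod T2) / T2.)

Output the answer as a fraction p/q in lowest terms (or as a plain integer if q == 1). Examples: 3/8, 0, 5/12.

Chain of 3 gears, tooth counts: [19, 7, 14]
  gear 0: T0=19, direction=positive, advance = 113 mod 19 = 18 teeth = 18/19 turn
  gear 1: T1=7, direction=negative, advance = 113 mod 7 = 1 teeth = 1/7 turn
  gear 2: T2=14, direction=positive, advance = 113 mod 14 = 1 teeth = 1/14 turn
Gear 2: 113 mod 14 = 1
Fraction = 1 / 14 = 1/14 (gcd(1,14)=1) = 1/14

Answer: 1/14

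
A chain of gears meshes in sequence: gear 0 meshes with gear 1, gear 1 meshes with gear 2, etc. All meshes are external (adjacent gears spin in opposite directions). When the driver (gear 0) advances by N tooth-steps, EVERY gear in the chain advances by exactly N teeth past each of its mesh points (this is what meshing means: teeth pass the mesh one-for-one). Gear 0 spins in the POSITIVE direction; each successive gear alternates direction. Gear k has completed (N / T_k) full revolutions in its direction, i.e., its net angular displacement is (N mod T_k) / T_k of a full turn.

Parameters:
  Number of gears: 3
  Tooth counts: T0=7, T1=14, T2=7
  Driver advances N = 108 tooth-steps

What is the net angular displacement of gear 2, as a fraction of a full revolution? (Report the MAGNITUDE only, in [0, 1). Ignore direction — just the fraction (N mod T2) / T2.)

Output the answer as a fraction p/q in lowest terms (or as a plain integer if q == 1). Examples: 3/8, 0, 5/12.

Answer: 3/7

Derivation:
Chain of 3 gears, tooth counts: [7, 14, 7]
  gear 0: T0=7, direction=positive, advance = 108 mod 7 = 3 teeth = 3/7 turn
  gear 1: T1=14, direction=negative, advance = 108 mod 14 = 10 teeth = 10/14 turn
  gear 2: T2=7, direction=positive, advance = 108 mod 7 = 3 teeth = 3/7 turn
Gear 2: 108 mod 7 = 3
Fraction = 3 / 7 = 3/7 (gcd(3,7)=1) = 3/7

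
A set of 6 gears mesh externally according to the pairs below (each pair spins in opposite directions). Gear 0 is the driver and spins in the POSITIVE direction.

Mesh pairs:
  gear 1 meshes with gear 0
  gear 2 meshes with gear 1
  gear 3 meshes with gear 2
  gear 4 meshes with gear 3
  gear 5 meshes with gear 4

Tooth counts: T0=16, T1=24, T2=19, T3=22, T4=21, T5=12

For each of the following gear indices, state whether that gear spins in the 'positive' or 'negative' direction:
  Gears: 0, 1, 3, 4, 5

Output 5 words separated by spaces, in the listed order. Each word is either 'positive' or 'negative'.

Gear 0 (driver): positive (depth 0)
  gear 1: meshes with gear 0 -> depth 1 -> negative (opposite of gear 0)
  gear 2: meshes with gear 1 -> depth 2 -> positive (opposite of gear 1)
  gear 3: meshes with gear 2 -> depth 3 -> negative (opposite of gear 2)
  gear 4: meshes with gear 3 -> depth 4 -> positive (opposite of gear 3)
  gear 5: meshes with gear 4 -> depth 5 -> negative (opposite of gear 4)
Queried indices 0, 1, 3, 4, 5 -> positive, negative, negative, positive, negative

Answer: positive negative negative positive negative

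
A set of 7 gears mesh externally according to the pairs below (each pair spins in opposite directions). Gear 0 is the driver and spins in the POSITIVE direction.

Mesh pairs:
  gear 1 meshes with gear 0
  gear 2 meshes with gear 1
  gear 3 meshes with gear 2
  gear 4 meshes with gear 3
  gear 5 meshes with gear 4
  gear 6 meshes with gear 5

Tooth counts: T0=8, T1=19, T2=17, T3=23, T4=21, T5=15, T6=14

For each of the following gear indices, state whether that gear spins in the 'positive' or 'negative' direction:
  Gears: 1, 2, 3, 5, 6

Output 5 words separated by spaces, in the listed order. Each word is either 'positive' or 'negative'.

Answer: negative positive negative negative positive

Derivation:
Gear 0 (driver): positive (depth 0)
  gear 1: meshes with gear 0 -> depth 1 -> negative (opposite of gear 0)
  gear 2: meshes with gear 1 -> depth 2 -> positive (opposite of gear 1)
  gear 3: meshes with gear 2 -> depth 3 -> negative (opposite of gear 2)
  gear 4: meshes with gear 3 -> depth 4 -> positive (opposite of gear 3)
  gear 5: meshes with gear 4 -> depth 5 -> negative (opposite of gear 4)
  gear 6: meshes with gear 5 -> depth 6 -> positive (opposite of gear 5)
Queried indices 1, 2, 3, 5, 6 -> negative, positive, negative, negative, positive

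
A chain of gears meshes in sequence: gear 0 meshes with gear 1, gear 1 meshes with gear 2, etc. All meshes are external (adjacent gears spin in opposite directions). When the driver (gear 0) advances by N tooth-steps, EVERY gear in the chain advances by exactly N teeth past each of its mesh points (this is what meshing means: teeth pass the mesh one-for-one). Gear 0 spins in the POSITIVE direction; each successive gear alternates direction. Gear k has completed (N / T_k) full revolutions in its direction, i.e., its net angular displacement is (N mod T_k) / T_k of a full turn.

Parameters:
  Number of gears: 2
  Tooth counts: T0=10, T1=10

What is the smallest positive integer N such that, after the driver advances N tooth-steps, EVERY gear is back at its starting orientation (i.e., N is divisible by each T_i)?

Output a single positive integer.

Answer: 10

Derivation:
Gear k returns to start when N is a multiple of T_k.
All gears at start simultaneously when N is a common multiple of [10, 10]; the smallest such N is lcm(10, 10).
Start: lcm = T0 = 10
Fold in T1=10: gcd(10, 10) = 10; lcm(10, 10) = 10 * 10 / 10 = 100 / 10 = 10
Full cycle length = 10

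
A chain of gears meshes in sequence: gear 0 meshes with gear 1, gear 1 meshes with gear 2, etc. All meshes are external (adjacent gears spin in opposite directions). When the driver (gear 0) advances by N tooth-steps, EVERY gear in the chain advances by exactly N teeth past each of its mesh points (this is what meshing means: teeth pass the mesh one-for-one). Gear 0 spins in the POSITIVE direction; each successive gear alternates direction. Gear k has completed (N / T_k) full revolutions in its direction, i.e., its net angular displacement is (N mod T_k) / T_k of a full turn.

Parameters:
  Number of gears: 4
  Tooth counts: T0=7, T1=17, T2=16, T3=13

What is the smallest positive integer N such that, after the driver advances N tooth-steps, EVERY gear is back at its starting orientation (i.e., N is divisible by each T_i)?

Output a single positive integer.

Gear k returns to start when N is a multiple of T_k.
All gears at start simultaneously when N is a common multiple of [7, 17, 16, 13]; the smallest such N is lcm(7, 17, 16, 13).
Start: lcm = T0 = 7
Fold in T1=17: gcd(7, 17) = 1; lcm(7, 17) = 7 * 17 / 1 = 119 / 1 = 119
Fold in T2=16: gcd(119, 16) = 1; lcm(119, 16) = 119 * 16 / 1 = 1904 / 1 = 1904
Fold in T3=13: gcd(1904, 13) = 1; lcm(1904, 13) = 1904 * 13 / 1 = 24752 / 1 = 24752
Full cycle length = 24752

Answer: 24752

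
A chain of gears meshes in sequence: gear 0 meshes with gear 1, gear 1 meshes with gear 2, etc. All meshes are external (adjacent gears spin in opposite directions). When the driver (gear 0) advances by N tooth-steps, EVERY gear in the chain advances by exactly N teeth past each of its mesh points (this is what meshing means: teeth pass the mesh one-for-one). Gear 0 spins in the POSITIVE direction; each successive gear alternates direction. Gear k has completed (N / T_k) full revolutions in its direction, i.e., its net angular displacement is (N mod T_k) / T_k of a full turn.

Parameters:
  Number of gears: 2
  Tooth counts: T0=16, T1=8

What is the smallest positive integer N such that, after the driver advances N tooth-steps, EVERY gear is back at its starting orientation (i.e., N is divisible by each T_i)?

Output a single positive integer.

Gear k returns to start when N is a multiple of T_k.
All gears at start simultaneously when N is a common multiple of [16, 8]; the smallest such N is lcm(16, 8).
Start: lcm = T0 = 16
Fold in T1=8: gcd(16, 8) = 8; lcm(16, 8) = 16 * 8 / 8 = 128 / 8 = 16
Full cycle length = 16

Answer: 16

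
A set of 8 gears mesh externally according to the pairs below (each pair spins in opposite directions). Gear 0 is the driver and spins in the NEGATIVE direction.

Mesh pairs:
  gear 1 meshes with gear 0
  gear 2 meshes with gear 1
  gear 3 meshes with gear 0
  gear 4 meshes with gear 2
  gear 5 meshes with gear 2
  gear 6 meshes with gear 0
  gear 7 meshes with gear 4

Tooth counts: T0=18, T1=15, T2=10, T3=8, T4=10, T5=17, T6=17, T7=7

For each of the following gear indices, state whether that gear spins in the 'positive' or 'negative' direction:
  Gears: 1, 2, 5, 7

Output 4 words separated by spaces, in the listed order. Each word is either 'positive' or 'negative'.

Gear 0 (driver): negative (depth 0)
  gear 1: meshes with gear 0 -> depth 1 -> positive (opposite of gear 0)
  gear 2: meshes with gear 1 -> depth 2 -> negative (opposite of gear 1)
  gear 3: meshes with gear 0 -> depth 1 -> positive (opposite of gear 0)
  gear 4: meshes with gear 2 -> depth 3 -> positive (opposite of gear 2)
  gear 5: meshes with gear 2 -> depth 3 -> positive (opposite of gear 2)
  gear 6: meshes with gear 0 -> depth 1 -> positive (opposite of gear 0)
  gear 7: meshes with gear 4 -> depth 4 -> negative (opposite of gear 4)
Queried indices 1, 2, 5, 7 -> positive, negative, positive, negative

Answer: positive negative positive negative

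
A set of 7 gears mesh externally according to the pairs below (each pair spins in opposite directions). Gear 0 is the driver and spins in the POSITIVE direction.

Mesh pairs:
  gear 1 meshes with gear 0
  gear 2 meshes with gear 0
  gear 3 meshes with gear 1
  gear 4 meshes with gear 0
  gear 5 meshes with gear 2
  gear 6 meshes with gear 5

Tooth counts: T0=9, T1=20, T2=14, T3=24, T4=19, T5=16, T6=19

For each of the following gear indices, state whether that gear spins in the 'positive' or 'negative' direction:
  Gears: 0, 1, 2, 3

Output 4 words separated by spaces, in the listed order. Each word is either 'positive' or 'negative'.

Answer: positive negative negative positive

Derivation:
Gear 0 (driver): positive (depth 0)
  gear 1: meshes with gear 0 -> depth 1 -> negative (opposite of gear 0)
  gear 2: meshes with gear 0 -> depth 1 -> negative (opposite of gear 0)
  gear 3: meshes with gear 1 -> depth 2 -> positive (opposite of gear 1)
  gear 4: meshes with gear 0 -> depth 1 -> negative (opposite of gear 0)
  gear 5: meshes with gear 2 -> depth 2 -> positive (opposite of gear 2)
  gear 6: meshes with gear 5 -> depth 3 -> negative (opposite of gear 5)
Queried indices 0, 1, 2, 3 -> positive, negative, negative, positive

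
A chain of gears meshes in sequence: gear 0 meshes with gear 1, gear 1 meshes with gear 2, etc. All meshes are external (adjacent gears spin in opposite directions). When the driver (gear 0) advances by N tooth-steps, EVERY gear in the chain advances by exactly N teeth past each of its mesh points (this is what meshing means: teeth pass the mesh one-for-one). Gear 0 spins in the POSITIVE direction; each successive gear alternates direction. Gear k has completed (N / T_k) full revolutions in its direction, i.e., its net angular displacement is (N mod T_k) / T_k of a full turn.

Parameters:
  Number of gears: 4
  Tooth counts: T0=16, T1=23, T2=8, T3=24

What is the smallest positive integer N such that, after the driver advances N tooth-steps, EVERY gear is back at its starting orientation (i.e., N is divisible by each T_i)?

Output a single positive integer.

Answer: 1104

Derivation:
Gear k returns to start when N is a multiple of T_k.
All gears at start simultaneously when N is a common multiple of [16, 23, 8, 24]; the smallest such N is lcm(16, 23, 8, 24).
Start: lcm = T0 = 16
Fold in T1=23: gcd(16, 23) = 1; lcm(16, 23) = 16 * 23 / 1 = 368 / 1 = 368
Fold in T2=8: gcd(368, 8) = 8; lcm(368, 8) = 368 * 8 / 8 = 2944 / 8 = 368
Fold in T3=24: gcd(368, 24) = 8; lcm(368, 24) = 368 * 24 / 8 = 8832 / 8 = 1104
Full cycle length = 1104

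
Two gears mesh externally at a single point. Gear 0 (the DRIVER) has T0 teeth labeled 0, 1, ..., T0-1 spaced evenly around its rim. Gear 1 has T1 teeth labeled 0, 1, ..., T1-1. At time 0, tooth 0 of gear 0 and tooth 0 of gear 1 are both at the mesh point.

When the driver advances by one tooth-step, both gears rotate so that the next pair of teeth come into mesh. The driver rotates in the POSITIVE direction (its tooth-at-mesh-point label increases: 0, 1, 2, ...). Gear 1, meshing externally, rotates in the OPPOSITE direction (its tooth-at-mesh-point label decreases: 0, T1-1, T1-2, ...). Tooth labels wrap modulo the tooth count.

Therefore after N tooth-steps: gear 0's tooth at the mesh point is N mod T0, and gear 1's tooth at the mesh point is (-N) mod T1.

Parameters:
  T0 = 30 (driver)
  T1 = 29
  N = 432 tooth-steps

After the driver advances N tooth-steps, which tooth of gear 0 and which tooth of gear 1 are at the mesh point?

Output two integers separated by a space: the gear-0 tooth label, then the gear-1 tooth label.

Gear 0 (driver, T0=30): tooth at mesh = N mod T0
  432 = 14 * 30 + 12, so 432 mod 30 = 12
  gear 0 tooth = 12
Gear 1 (driven, T1=29): tooth at mesh = (-N) mod T1
  432 = 14 * 29 + 26, so 432 mod 29 = 26
  (-432) mod 29 = (-26) mod 29 = 29 - 26 = 3
Mesh after 432 steps: gear-0 tooth 12 meets gear-1 tooth 3

Answer: 12 3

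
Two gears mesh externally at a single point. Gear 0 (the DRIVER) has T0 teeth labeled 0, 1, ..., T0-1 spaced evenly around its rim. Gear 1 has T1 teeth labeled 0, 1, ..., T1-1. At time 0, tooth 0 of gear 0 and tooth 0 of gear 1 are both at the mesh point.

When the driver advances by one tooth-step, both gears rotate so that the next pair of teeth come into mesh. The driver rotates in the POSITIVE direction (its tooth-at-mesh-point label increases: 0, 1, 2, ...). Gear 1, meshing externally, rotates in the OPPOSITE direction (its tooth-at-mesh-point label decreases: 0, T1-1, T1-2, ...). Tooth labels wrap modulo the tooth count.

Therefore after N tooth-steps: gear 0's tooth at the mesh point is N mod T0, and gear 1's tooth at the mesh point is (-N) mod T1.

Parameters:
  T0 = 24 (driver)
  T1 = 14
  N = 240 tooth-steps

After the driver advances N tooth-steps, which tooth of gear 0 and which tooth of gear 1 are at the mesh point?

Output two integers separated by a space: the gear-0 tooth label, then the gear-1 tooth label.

Gear 0 (driver, T0=24): tooth at mesh = N mod T0
  240 = 10 * 24 + 0, so 240 mod 24 = 0
  gear 0 tooth = 0
Gear 1 (driven, T1=14): tooth at mesh = (-N) mod T1
  240 = 17 * 14 + 2, so 240 mod 14 = 2
  (-240) mod 14 = (-2) mod 14 = 14 - 2 = 12
Mesh after 240 steps: gear-0 tooth 0 meets gear-1 tooth 12

Answer: 0 12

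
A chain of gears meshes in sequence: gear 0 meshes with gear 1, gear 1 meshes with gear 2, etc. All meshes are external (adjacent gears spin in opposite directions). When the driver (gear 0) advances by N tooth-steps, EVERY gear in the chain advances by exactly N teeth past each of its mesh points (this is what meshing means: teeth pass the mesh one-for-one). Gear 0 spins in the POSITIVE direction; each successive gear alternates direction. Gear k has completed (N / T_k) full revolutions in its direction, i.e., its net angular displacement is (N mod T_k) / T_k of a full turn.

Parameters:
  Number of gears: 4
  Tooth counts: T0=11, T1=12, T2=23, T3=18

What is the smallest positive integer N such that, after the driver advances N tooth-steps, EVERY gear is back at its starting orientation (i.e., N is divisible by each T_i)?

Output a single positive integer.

Gear k returns to start when N is a multiple of T_k.
All gears at start simultaneously when N is a common multiple of [11, 12, 23, 18]; the smallest such N is lcm(11, 12, 23, 18).
Start: lcm = T0 = 11
Fold in T1=12: gcd(11, 12) = 1; lcm(11, 12) = 11 * 12 / 1 = 132 / 1 = 132
Fold in T2=23: gcd(132, 23) = 1; lcm(132, 23) = 132 * 23 / 1 = 3036 / 1 = 3036
Fold in T3=18: gcd(3036, 18) = 6; lcm(3036, 18) = 3036 * 18 / 6 = 54648 / 6 = 9108
Full cycle length = 9108

Answer: 9108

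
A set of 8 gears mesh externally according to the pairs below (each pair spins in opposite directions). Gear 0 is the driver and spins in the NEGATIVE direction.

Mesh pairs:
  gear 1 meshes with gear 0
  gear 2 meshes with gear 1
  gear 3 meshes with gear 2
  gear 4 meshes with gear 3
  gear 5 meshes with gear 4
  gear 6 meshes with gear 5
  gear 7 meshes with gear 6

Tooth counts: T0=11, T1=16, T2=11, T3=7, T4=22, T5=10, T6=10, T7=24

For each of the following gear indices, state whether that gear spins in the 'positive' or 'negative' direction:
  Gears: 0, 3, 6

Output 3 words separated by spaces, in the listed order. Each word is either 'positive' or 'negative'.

Answer: negative positive negative

Derivation:
Gear 0 (driver): negative (depth 0)
  gear 1: meshes with gear 0 -> depth 1 -> positive (opposite of gear 0)
  gear 2: meshes with gear 1 -> depth 2 -> negative (opposite of gear 1)
  gear 3: meshes with gear 2 -> depth 3 -> positive (opposite of gear 2)
  gear 4: meshes with gear 3 -> depth 4 -> negative (opposite of gear 3)
  gear 5: meshes with gear 4 -> depth 5 -> positive (opposite of gear 4)
  gear 6: meshes with gear 5 -> depth 6 -> negative (opposite of gear 5)
  gear 7: meshes with gear 6 -> depth 7 -> positive (opposite of gear 6)
Queried indices 0, 3, 6 -> negative, positive, negative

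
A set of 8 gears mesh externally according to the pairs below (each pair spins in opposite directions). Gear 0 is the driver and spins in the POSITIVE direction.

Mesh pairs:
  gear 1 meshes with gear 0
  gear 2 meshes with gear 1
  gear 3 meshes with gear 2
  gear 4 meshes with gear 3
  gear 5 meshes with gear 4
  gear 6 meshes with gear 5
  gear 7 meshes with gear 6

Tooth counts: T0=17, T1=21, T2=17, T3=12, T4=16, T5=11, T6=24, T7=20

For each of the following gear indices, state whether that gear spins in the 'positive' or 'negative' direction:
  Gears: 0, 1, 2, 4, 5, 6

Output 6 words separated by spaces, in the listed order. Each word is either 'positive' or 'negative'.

Gear 0 (driver): positive (depth 0)
  gear 1: meshes with gear 0 -> depth 1 -> negative (opposite of gear 0)
  gear 2: meshes with gear 1 -> depth 2 -> positive (opposite of gear 1)
  gear 3: meshes with gear 2 -> depth 3 -> negative (opposite of gear 2)
  gear 4: meshes with gear 3 -> depth 4 -> positive (opposite of gear 3)
  gear 5: meshes with gear 4 -> depth 5 -> negative (opposite of gear 4)
  gear 6: meshes with gear 5 -> depth 6 -> positive (opposite of gear 5)
  gear 7: meshes with gear 6 -> depth 7 -> negative (opposite of gear 6)
Queried indices 0, 1, 2, 4, 5, 6 -> positive, negative, positive, positive, negative, positive

Answer: positive negative positive positive negative positive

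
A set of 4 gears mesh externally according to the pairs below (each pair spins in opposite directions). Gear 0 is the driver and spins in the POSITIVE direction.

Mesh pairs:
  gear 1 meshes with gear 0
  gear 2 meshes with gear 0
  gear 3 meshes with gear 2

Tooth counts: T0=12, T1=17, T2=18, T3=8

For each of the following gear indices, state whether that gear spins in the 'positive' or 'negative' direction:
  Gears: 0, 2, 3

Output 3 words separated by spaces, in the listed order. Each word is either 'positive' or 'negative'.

Answer: positive negative positive

Derivation:
Gear 0 (driver): positive (depth 0)
  gear 1: meshes with gear 0 -> depth 1 -> negative (opposite of gear 0)
  gear 2: meshes with gear 0 -> depth 1 -> negative (opposite of gear 0)
  gear 3: meshes with gear 2 -> depth 2 -> positive (opposite of gear 2)
Queried indices 0, 2, 3 -> positive, negative, positive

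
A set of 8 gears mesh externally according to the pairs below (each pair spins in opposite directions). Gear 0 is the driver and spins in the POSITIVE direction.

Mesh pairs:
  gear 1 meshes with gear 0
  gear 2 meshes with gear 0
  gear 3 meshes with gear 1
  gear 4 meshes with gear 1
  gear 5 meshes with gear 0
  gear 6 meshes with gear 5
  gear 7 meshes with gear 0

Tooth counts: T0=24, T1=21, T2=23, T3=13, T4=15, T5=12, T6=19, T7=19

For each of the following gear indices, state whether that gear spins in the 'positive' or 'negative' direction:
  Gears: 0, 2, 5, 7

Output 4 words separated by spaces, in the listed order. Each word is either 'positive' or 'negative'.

Answer: positive negative negative negative

Derivation:
Gear 0 (driver): positive (depth 0)
  gear 1: meshes with gear 0 -> depth 1 -> negative (opposite of gear 0)
  gear 2: meshes with gear 0 -> depth 1 -> negative (opposite of gear 0)
  gear 3: meshes with gear 1 -> depth 2 -> positive (opposite of gear 1)
  gear 4: meshes with gear 1 -> depth 2 -> positive (opposite of gear 1)
  gear 5: meshes with gear 0 -> depth 1 -> negative (opposite of gear 0)
  gear 6: meshes with gear 5 -> depth 2 -> positive (opposite of gear 5)
  gear 7: meshes with gear 0 -> depth 1 -> negative (opposite of gear 0)
Queried indices 0, 2, 5, 7 -> positive, negative, negative, negative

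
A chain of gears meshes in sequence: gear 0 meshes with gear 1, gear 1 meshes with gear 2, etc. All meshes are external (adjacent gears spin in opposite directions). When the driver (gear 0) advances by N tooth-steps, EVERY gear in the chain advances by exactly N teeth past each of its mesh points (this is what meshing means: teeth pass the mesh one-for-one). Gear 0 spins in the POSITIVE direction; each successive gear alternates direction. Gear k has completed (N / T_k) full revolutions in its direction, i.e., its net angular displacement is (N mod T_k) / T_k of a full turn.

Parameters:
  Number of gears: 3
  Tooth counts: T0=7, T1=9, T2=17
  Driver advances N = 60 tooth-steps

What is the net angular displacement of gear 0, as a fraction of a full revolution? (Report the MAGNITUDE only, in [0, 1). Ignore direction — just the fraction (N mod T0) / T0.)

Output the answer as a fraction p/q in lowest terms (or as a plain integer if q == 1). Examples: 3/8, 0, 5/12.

Chain of 3 gears, tooth counts: [7, 9, 17]
  gear 0: T0=7, direction=positive, advance = 60 mod 7 = 4 teeth = 4/7 turn
  gear 1: T1=9, direction=negative, advance = 60 mod 9 = 6 teeth = 6/9 turn
  gear 2: T2=17, direction=positive, advance = 60 mod 17 = 9 teeth = 9/17 turn
Gear 0: 60 mod 7 = 4
Fraction = 4 / 7 = 4/7 (gcd(4,7)=1) = 4/7

Answer: 4/7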